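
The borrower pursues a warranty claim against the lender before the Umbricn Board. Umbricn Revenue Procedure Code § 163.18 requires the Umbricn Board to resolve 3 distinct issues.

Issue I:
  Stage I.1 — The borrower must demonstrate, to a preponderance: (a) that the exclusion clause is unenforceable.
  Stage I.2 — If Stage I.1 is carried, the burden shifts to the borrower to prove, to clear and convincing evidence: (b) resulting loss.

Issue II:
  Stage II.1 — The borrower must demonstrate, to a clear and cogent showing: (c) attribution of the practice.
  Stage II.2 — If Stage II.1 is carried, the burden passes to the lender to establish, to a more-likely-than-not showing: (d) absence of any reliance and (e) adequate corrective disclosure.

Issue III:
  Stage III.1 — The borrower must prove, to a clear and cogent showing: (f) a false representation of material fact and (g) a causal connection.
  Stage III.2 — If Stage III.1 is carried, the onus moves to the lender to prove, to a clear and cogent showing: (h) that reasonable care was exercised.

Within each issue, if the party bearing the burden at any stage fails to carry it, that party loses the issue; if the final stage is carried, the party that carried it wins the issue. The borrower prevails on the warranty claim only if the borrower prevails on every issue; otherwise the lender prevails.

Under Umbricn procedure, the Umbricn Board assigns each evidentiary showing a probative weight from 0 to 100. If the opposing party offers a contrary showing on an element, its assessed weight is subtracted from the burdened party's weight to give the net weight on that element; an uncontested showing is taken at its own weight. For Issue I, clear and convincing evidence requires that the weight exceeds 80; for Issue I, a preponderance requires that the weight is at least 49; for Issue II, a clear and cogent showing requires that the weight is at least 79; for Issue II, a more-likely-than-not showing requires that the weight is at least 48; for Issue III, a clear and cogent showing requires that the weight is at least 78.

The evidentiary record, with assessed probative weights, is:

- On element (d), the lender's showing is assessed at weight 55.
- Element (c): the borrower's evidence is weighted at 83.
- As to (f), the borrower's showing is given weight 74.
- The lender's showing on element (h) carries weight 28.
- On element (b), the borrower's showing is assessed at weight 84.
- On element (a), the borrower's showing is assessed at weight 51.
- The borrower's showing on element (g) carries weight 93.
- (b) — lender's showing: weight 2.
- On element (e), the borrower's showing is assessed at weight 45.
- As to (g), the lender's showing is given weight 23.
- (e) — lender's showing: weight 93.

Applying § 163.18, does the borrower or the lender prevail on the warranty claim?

lender

— Issue I —
Stage I.1 — burden on borrower; standard: a preponderance (weight is at least 49).
    (a): 51 ≥ 49 [met]
  Stage I.1 is satisfied; the borrower continues to bear the burden.
Stage I.2 — burden on borrower; standard: clear and convincing evidence (weight exceeds 80).
    (b): 84 − 2 = 82 > 80 [met]
  All elements met at the final stage.
With every stage satisfied, the borrower prevails on this issue.
— Issue II —
Stage II.1 (borrower, a clear and cogent showing, weight is at least 79): (c) 83 ≥ 79 — meets.
  Stage II.1 carried; the burden shifts to the lender.
Stage II.2 (lender, a more-likely-than-not showing, weight is at least 48): (d) 55 ≥ 48 — meets; (e) net 93−45=48 ≥ 48 — meets.
  The lender carries the last stage.
With every stage satisfied, the lender prevails on this issue.
— Issue III —
At Stage III.1 the borrower must meet a clear and cogent showing (weight is at least 78): on (f) the weight is 74, which does not reach 78, so (f) does not meet the standard; on (g) the weight is 93 less the opposing 23 gives net 70, < 78, so (g) does not meet the standard.
  Stage III.1 not carried; the borrower fails its burden.
So the lender prevails on this issue.
Per-issue: Issue I → borrower; Issue II → lender; Issue III → lender. The borrower must prevail on every issue; overall, the lender prevails.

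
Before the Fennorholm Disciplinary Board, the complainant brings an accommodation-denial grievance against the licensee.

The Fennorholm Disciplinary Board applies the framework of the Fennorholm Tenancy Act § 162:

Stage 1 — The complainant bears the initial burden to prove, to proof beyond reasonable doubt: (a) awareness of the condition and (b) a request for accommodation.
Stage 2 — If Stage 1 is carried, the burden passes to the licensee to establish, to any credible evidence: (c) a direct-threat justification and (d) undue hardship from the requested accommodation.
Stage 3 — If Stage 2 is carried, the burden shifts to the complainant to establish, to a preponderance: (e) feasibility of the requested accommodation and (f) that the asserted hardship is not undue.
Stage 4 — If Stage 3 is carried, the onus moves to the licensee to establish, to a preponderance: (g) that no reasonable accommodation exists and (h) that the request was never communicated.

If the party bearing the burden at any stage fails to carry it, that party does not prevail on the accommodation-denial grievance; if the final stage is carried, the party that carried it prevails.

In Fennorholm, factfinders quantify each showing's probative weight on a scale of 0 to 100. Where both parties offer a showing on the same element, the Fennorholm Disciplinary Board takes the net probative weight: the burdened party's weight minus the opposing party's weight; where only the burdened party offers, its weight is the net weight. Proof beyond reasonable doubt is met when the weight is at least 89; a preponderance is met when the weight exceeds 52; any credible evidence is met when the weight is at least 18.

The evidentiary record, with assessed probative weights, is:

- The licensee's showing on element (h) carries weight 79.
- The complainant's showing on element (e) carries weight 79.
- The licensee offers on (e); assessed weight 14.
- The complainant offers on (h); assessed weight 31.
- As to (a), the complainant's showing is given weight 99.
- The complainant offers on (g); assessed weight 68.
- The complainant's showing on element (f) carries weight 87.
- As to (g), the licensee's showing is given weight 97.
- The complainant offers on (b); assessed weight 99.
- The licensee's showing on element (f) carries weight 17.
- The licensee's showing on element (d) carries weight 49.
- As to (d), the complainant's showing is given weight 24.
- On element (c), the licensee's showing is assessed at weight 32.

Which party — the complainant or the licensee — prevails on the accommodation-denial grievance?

complainant

Stage 1 (complainant, proof beyond reasonable doubt, weight is at least 89): (a) 99 ≥ 89 — meets; (b) 99 ≥ 89 — meets.
  Stage 1 carried; the burden shifts to the licensee.
Stage 2 (licensee, any credible evidence, weight is at least 18): (c) 32 ≥ 18 — meets; (d) net 49−24=25 ≥ 18 — meets.
  The licensee carries Stage 2; the complainant now bears the burden.
Stage 3 (complainant, a preponderance, weight exceeds 52): (e) net 79−14=65 > 52 — meets; (f) net 87−17=70 > 52 — meets.
  All elements met. The burden passes to the licensee.
Stage 4 (licensee, a preponderance, weight exceeds 52): (g) net 97−68=29 ≤ 52 — fails; (h) net 79−31=48 ≤ 52 — fails.
  Stage 4 not carried; the licensee fails its burden.
So the complainant prevails.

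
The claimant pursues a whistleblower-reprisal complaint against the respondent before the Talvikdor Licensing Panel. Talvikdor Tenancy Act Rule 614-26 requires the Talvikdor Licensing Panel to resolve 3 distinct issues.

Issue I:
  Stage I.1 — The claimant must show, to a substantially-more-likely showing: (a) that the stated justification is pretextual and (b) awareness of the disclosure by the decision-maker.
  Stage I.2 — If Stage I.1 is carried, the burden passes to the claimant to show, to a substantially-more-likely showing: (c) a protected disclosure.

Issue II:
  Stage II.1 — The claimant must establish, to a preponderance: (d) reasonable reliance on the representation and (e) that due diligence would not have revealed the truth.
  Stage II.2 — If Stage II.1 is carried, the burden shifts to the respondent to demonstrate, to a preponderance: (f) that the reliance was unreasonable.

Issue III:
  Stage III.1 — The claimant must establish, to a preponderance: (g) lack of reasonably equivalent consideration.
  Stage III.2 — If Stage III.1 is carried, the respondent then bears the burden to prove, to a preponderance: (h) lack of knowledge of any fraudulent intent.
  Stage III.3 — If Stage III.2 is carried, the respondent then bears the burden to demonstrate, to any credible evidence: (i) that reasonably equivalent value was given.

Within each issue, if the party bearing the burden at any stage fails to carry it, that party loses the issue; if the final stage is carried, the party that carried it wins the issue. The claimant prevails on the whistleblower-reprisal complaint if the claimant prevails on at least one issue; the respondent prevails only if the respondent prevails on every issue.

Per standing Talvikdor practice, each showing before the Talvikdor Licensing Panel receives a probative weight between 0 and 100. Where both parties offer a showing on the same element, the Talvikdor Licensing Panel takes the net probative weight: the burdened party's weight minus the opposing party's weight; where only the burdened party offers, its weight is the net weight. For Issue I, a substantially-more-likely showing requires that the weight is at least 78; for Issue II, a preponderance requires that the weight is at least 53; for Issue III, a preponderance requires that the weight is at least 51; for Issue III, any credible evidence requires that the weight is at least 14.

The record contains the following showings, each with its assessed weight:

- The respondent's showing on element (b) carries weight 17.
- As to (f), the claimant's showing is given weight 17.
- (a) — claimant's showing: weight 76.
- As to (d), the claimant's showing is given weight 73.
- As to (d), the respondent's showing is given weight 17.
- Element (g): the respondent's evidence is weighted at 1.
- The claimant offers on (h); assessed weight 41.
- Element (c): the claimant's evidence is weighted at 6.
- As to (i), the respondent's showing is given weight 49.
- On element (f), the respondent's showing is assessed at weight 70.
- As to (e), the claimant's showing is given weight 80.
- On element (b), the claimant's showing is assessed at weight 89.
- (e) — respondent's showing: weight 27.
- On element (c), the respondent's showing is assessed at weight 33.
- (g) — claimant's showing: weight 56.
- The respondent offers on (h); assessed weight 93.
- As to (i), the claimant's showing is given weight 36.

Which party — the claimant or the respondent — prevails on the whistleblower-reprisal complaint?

— Issue I —
At Stage I.1 the claimant must meet a substantially-more-likely showing (weight is at least 78): on (a) the weight is 76, < 78, so (a) does not meet the standard; on (b) the weight is 89 less the opposing 17 gives net 72, which does not reach 78, so (b) does not meet the standard.
  Stage I.1 not carried; the claimant fails its burden.
So the respondent prevails on this issue.
— Issue II —
At Stage II.1 the claimant must meet a preponderance (weight is at least 53): on (d) the weight is 73 less the opposing 17 gives net 56, which does reach 53, so (d) meets the standard; on (e) the weight is 80 less the opposing 27 gives net 53, which does reach 53, so (e) meets the standard.
  Stage II.1 carried; the burden shifts to the respondent.
At Stage II.2 the respondent must meet a preponderance (weight is at least 53): on (f) the weight is 70 less the opposing 17 gives net 53, which does reach 53, so (f) meets the standard.
  All elements met at the final stage.
With every stage satisfied, the respondent prevails on this issue.
— Issue III —
Stage III.1 — burden on claimant; standard: a preponderance (weight is at least 51).
    (g): 56 − 1 = 55 ≥ 51 [met]
  The claimant carries Stage III.1; the respondent now bears the burden.
Stage III.2 — burden on respondent; standard: a preponderance (weight is at least 51).
    (h): 93 − 41 = 52 ≥ 51 [met]
  Stage III.2 is satisfied; the respondent continues to bear the burden.
Stage III.3 — burden on respondent; standard: any credible evidence (weight is at least 14).
    (i): 49 − 36 = 13 < 14 [not met]
  Not every element is met, so the respondent fails to carry Stage III.3.
The claimant prevails on this issue.
Per-issue: Issue I → respondent; Issue II → respondent; Issue III → claimant. The claimant must prevail on at least one issue; overall, the claimant prevails.

claimant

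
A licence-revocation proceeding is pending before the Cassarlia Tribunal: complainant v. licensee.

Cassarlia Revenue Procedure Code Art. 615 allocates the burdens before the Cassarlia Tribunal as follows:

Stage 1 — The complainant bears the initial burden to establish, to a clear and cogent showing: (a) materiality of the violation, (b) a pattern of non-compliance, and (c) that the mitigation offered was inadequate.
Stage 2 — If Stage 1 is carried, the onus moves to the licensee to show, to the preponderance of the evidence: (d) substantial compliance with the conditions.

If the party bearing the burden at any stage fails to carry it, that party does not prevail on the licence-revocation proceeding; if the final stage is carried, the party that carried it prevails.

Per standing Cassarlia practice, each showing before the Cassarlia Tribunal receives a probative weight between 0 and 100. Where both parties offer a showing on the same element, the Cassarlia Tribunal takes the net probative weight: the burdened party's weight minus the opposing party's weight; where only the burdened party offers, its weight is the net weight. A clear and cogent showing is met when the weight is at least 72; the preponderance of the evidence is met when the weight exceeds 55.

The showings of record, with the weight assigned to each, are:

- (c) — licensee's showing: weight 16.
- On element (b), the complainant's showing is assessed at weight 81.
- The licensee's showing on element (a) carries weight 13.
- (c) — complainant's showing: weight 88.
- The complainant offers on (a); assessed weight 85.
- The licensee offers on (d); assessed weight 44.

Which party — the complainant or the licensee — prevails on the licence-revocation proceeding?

Stage 1 (complainant, a clear and cogent showing, weight is at least 72): (a) net 85−13=72 ≥ 72 — meets; (b) 81 ≥ 72 — meets; (c) net 88−16=72 ≥ 72 — meets.
  The complainant carries Stage 1; the licensee now bears the burden.
Stage 2 (licensee, the preponderance of the evidence, weight exceeds 55): (d) 44 ≤ 55 — fails.
  Not every element is met, so the licensee fails to carry Stage 2.
The complainant prevails.

complainant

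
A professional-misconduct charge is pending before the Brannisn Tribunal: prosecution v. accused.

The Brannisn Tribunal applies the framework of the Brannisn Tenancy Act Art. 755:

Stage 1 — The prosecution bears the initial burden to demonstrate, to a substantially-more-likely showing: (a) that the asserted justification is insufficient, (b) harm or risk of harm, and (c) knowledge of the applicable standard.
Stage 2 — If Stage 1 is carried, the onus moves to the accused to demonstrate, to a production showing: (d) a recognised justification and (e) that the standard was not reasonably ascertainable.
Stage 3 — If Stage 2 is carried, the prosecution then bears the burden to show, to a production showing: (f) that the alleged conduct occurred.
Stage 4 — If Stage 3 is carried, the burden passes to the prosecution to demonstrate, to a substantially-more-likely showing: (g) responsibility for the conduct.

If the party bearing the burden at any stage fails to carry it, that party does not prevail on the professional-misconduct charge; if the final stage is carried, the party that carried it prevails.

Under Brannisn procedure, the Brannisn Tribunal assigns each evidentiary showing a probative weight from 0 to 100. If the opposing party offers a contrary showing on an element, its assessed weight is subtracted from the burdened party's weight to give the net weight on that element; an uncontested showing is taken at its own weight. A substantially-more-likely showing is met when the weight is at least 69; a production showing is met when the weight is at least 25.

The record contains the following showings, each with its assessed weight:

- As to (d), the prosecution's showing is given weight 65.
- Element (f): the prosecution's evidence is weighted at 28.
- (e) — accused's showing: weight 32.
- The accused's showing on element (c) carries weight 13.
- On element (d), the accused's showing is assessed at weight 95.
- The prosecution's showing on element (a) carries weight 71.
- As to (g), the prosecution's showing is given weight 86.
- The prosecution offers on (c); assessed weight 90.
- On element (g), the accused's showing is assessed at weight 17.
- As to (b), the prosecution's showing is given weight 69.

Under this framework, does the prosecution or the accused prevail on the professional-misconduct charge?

At Stage 1 the prosecution must meet a substantially-more-likely showing (weight is at least 69): on (a) the weight is 71, which does reach 69, so (a) meets the standard; on (b) the weight is 69, ≥ 69, so (b) meets the standard; on (c) the weight is 90 less the opposing 13 gives net 77, which does reach 69, so (c) meets the standard.
  Stage 1 is satisfied; the onus moves to the accused.
At Stage 2 the accused must meet a production showing (weight is at least 25): on (d) the weight is 95 less the opposing 65 gives net 30, ≥ 25, so (d) meets the standard; on (e) the weight is 32, ≥ 25, so (e) meets the standard.
  Stage 2 carried; the burden shifts to the prosecution.
At Stage 3 the prosecution must meet a production showing (weight is at least 25): on (f) the weight is 28, ≥ 25, so (f) meets the standard.
  Stage 3 carried; the burden remains with the prosecution.
At Stage 4 the prosecution must meet a substantially-more-likely showing (weight is at least 69): on (g) the weight is 86 less the opposing 17 gives net 69, ≥ 69, so (g) meets the standard.
  All elements met at the final stage.
With every stage satisfied, the prosecution prevails.

prosecution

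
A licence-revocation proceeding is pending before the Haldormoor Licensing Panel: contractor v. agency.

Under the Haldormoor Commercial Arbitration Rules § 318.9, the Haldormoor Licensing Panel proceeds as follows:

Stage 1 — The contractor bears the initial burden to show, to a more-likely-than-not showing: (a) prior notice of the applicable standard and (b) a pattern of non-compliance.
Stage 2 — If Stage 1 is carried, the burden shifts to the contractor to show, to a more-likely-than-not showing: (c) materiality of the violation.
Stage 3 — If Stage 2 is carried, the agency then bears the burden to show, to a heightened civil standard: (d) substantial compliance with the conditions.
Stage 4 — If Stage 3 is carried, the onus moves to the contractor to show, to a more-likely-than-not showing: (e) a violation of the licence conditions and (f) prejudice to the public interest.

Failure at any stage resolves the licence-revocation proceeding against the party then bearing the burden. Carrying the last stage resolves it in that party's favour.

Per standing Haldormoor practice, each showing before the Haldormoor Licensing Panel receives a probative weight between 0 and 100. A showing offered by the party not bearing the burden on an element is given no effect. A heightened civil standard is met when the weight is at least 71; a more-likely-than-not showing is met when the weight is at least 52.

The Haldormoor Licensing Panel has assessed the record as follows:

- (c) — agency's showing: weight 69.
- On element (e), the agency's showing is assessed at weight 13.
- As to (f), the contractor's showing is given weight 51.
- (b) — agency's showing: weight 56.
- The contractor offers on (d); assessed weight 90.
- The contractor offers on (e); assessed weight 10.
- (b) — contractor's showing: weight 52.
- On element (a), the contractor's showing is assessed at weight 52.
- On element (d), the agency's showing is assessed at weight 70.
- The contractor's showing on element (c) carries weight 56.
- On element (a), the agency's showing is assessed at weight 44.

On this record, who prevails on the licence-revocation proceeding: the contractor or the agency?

Stage 1 (contractor, a more-likely-than-not showing, weight is at least 52): (a) 52 (agency's 44 disregarded) ≥ 52 — meets; (b) 52 (agency's 56 disregarded) ≥ 52 — meets.
  Stage 1 is satisfied; the contractor continues to bear the burden.
Stage 2 (contractor, a more-likely-than-not showing, weight is at least 52): (c) 56 (agency's 69 disregarded) ≥ 52 — meets.
  Stage 2 carried; the burden shifts to the agency.
Stage 3 (agency, a heightened civil standard, weight is at least 71): (d) 70 (contractor's 90 disregarded) < 71 — fails.
  Not every element is met, so the agency fails to carry Stage 3.
The analysis ends at Stage 3; the contractor prevails.

contractor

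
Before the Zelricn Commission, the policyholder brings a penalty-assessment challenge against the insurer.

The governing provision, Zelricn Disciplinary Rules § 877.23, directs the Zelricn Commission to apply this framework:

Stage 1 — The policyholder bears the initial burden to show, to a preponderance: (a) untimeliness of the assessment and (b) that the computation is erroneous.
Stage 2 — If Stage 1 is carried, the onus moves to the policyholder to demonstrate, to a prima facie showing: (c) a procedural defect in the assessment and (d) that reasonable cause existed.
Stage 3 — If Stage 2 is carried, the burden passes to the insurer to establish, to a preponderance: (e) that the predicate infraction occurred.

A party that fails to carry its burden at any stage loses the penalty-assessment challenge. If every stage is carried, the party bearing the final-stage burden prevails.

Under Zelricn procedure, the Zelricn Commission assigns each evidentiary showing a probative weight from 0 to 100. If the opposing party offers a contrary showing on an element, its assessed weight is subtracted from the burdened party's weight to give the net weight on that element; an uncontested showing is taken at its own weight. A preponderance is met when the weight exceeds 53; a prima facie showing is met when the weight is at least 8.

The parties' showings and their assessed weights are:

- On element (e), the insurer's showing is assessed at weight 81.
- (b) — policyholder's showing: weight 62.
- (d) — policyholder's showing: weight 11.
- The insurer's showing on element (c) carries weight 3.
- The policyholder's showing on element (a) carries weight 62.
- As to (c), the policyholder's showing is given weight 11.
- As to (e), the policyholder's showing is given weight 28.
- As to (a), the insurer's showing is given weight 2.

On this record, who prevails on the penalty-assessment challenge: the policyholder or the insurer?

Stage 1 — burden on policyholder; standard: a preponderance (weight exceeds 53).
    (a): 62 − 2 = 60 > 53 [met]
    (b): 62 > 53 [met]
  All elements met. The policyholder retains the burden for Stage 2.
Stage 2 — burden on policyholder; standard: a prima facie showing (weight is at least 8).
    (c): 11 − 3 = 8 ≥ 8 [met]
    (d): 11 ≥ 8 [met]
  Stage 2 carried; the burden shifts to the insurer.
Stage 3 — burden on insurer; standard: a preponderance (weight exceeds 53).
    (e): 81 − 28 = 53 ≤ 53 [not met]
  Not every element is met, so the insurer fails to carry Stage 3.
So the policyholder prevails.

policyholder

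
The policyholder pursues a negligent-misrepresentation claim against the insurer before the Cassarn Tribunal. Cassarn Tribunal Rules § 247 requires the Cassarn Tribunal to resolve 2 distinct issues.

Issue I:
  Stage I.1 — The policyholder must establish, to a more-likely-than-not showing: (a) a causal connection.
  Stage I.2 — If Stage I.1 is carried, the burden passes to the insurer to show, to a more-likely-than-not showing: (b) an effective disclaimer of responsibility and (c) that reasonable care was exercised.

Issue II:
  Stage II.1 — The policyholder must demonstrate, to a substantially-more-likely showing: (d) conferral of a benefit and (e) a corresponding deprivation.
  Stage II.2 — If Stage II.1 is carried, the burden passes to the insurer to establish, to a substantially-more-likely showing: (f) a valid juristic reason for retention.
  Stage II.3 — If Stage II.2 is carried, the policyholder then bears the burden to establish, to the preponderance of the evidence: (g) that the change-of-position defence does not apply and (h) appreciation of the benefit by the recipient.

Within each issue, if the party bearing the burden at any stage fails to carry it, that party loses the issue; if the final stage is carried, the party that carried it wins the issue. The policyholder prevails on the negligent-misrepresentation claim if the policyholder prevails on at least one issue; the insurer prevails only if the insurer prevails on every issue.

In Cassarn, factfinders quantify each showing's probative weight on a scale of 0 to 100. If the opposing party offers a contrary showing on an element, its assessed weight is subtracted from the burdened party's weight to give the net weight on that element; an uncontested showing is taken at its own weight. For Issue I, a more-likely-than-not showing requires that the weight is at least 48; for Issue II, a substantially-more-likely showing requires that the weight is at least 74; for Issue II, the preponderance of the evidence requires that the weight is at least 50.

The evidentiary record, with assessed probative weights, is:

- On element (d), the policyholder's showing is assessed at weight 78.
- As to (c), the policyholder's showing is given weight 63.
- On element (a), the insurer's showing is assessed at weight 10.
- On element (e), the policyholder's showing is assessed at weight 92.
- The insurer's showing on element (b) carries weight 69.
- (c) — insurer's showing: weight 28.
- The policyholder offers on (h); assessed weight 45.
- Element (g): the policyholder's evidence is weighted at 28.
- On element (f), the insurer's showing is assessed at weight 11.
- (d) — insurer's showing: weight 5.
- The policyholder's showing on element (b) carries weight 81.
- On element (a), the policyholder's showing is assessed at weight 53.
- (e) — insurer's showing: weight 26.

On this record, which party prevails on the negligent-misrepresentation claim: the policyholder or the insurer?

insurer

— Issue I —
Stage I.1 (policyholder, a more-likely-than-not showing, weight is at least 48): (a) net 53−10=43 < 48 — fails.
  Stage I.1 not carried; the policyholder fails its burden.
The analysis ends at Stage I.1; the insurer prevails on this issue.
— Issue II —
At Stage II.1 the policyholder must meet a substantially-more-likely showing (weight is at least 74): on (d) the weight is 78 less the opposing 5 gives net 73, which does not reach 74, so (d) does not meet the standard; on (e) the weight is 92 less the opposing 26 gives net 66, which does not reach 74, so (e) does not meet the standard.
  Stage II.1 not carried; the policyholder fails its burden.
The analysis ends at Stage II.1; the insurer prevails on this issue.
Per-issue: Issue I → insurer; Issue II → insurer. The policyholder must prevail on at least one issue; overall, the insurer prevails.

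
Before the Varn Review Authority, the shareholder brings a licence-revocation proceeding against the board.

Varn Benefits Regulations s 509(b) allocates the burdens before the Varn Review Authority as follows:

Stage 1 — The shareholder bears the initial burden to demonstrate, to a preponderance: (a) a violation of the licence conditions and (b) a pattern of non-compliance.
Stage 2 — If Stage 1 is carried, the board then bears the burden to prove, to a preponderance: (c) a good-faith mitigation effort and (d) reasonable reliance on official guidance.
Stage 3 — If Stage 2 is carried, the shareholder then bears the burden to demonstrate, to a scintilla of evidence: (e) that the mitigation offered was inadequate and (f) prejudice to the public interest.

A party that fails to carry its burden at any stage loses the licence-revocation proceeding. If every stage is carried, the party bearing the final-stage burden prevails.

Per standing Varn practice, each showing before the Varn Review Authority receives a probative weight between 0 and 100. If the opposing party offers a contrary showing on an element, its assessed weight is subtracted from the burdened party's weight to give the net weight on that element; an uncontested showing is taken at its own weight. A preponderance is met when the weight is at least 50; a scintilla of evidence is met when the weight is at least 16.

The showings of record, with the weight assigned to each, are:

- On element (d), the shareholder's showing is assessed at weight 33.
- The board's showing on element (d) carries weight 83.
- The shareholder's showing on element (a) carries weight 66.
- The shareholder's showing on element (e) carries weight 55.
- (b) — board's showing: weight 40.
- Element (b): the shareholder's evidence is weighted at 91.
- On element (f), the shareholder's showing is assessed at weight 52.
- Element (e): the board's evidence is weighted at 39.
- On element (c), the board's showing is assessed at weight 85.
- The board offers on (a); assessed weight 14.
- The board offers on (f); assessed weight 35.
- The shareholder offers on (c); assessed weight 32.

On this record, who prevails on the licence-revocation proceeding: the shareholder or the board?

At Stage 1 the shareholder must meet a preponderance (weight is at least 50): on (a) the weight is 66 less the opposing 14 gives net 52, which does reach 50, so (a) meets the standard; on (b) the weight is 91 less the opposing 40 gives net 51, ≥ 50, so (b) meets the standard.
  Stage 1 carried; the burden shifts to the board.
At Stage 2 the board must meet a preponderance (weight is at least 50): on (c) the weight is 85 less the opposing 32 gives net 53, which does reach 50, so (c) meets the standard; on (d) the weight is 83 less the opposing 33 gives net 50, ≥ 50, so (d) meets the standard.
  Stage 2 carried; the burden shifts to the shareholder.
At Stage 3 the shareholder must meet a scintilla of evidence (weight is at least 16): on (e) the weight is 55 less the opposing 39 gives net 16, ≥ 16, so (e) meets the standard; on (f) the weight is 52 less the opposing 35 gives net 17, ≥ 16, so (f) meets the standard.
  Stage 3 carried; the final stage is satisfied.
Every stage carried; the shareholder prevails.

shareholder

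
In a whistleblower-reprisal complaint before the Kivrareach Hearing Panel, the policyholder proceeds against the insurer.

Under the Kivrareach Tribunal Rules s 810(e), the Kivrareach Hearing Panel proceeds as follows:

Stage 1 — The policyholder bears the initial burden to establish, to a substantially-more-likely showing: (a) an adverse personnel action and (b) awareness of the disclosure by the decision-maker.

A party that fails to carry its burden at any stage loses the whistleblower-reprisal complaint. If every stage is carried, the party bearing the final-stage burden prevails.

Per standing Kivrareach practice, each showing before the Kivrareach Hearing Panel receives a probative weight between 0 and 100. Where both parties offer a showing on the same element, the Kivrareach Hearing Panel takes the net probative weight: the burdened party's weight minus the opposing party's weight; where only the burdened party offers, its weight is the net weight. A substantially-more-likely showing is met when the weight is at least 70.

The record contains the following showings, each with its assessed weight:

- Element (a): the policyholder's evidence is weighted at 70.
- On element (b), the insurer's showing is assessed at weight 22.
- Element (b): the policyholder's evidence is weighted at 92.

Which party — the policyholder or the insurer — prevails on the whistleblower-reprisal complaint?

Stage 1 — burden on policyholder; standard: a substantially-more-likely showing (weight is at least 70).
    (a): 70 ≥ 70 [met]
    (b): 92 − 22 = 70 ≥ 70 [met]
  All elements met at the final stage.
With every stage satisfied, the policyholder prevails.

policyholder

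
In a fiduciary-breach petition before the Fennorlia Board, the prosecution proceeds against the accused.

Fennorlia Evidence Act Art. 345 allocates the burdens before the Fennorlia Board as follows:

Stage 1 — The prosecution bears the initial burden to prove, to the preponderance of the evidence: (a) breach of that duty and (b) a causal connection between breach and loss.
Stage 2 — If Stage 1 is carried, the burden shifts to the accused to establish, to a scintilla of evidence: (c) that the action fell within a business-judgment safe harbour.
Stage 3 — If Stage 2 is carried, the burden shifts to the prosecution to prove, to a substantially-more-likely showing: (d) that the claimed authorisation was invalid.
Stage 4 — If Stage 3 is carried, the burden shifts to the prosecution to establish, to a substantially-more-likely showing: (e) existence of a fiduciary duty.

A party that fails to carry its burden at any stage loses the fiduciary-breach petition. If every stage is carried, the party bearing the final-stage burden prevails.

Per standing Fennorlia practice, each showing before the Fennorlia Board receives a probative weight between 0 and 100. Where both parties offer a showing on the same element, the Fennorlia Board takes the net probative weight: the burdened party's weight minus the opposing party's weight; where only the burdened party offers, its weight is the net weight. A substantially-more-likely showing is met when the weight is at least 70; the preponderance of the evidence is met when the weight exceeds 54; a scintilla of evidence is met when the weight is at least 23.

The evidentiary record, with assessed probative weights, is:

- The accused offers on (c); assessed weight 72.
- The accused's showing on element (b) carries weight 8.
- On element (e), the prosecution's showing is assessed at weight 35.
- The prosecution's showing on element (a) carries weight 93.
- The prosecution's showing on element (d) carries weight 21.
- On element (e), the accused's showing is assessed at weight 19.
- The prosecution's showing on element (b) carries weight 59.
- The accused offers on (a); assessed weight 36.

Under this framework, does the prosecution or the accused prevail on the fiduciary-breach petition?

accused

At Stage 1 the prosecution must meet the preponderance of the evidence (weight exceeds 54): on (a) the weight is 93 less the opposing 36 gives net 57, which does exceed 54, so (a) meets the standard; on (b) the weight is 59 less the opposing 8 gives net 51, which does not exceed 54, so (b) does not meet the standard.
  The prosecution does not carry Stage 1.
So the accused prevails.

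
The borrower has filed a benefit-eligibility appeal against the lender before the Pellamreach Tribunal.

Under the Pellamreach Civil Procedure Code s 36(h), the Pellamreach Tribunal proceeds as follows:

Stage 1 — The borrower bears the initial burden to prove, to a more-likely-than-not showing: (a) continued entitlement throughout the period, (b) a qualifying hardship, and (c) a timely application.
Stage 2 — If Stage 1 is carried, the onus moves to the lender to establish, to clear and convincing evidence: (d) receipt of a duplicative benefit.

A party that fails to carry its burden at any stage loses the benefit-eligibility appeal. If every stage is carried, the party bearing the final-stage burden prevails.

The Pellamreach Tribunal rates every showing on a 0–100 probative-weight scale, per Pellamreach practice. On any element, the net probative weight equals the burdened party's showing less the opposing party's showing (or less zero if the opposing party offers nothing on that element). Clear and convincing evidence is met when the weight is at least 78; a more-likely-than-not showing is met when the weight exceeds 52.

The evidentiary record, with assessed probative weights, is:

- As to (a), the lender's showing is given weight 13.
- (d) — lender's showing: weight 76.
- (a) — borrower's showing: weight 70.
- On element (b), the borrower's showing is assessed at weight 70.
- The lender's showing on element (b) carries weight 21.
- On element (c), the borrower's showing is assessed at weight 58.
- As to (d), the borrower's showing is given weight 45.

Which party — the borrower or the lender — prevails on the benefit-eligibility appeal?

At Stage 1 the borrower must meet a more-likely-than-not showing (weight exceeds 52): on (a) the weight is 70 less the opposing 13 gives net 57, which does exceed 52, so (a) meets the standard; on (b) the weight is 70 less the opposing 21 gives net 49, ≤ 52, so (b) does not meet the standard; on (c) the weight is 58, > 52, so (c) meets the standard.
  The borrower does not carry Stage 1.
So the lender prevails.

lender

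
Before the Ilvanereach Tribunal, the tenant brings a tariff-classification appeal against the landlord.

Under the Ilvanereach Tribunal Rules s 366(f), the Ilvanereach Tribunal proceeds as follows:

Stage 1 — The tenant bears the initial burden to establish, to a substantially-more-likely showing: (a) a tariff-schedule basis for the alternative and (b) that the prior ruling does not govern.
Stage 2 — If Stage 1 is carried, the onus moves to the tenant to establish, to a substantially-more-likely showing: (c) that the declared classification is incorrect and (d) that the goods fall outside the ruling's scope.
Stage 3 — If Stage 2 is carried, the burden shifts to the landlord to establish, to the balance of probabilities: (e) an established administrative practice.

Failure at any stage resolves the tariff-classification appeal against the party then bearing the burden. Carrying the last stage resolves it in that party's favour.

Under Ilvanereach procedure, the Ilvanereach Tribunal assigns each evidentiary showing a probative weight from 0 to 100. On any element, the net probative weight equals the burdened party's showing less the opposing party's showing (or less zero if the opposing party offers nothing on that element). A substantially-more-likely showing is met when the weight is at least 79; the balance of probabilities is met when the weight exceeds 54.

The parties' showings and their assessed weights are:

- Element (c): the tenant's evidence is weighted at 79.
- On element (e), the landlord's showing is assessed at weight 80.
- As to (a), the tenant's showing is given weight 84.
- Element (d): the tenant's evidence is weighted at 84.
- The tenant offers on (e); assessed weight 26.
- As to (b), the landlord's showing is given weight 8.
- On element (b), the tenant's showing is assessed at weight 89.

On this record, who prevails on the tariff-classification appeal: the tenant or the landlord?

At Stage 1 the tenant must meet a substantially-more-likely showing (weight is at least 79): on (a) the weight is 84, which does reach 79, so (a) meets the standard; on (b) the weight is 89 less the opposing 8 gives net 81, ≥ 79, so (b) meets the standard.
  Stage 1 is satisfied; the tenant continues to bear the burden.
At Stage 2 the tenant must meet a substantially-more-likely showing (weight is at least 79): on (c) the weight is 79, which does reach 79, so (c) meets the standard; on (d) the weight is 84, ≥ 79, so (d) meets the standard.
  Stage 2 carried; the burden shifts to the landlord.
At Stage 3 the landlord must meet the balance of probabilities (weight exceeds 54): on (e) the weight is 80 less the opposing 26 gives net 54, which does not exceed 54, so (e) does not meet the standard.
  Stage 3 not carried; the landlord fails its burden.
The analysis ends at Stage 3; the tenant prevails.

tenant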